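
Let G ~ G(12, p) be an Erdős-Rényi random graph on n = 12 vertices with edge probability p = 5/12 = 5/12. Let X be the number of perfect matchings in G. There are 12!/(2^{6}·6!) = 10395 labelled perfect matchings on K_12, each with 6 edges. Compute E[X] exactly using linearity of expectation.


K_12 has 12!/(2^{6}·6!) = 10395 labelled perfect matchings.
For each such perfect matching H, let X_H = 1 if all 6 edges of H are present in G. Then P[X_H = 1] = p^{6} = (5/12)^{6} = 15625/2985984.
By linearity of expectation: E[X] = Σ_H E[X_H] = 10395 · p^{6} = 10395 · 15625/2985984 = 6015625/110592.
Numerically: E[X] ≈ 54.395.

E[X] = 10395 · (5/12)^{6} = 6015625/110592 ≈ 54.395.


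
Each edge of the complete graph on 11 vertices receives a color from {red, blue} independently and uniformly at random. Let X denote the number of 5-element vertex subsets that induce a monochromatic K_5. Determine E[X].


Let X = Σ_S X_S over the C(11, 5) = 462 subsets S of size 5, where X_S = 1 if the K_5 on S is monochromatic.
For a fixed S, the K_5 on S has C(5, 2) = 10 edges. P[all 10 edges red] = (1/2)^10, and likewise for blue, so P[monochromatic] = 2·(1/2)^10 = 2^{1 − 10} = 1/512.
Summing: E[X] = C(11, 5) · 2^{1 − 10} = 462 · 1/512 = 231/256.
Numerically: E[X] ≈ 0.90234.

E[X] = C(11,5)·2^(1−C(5,2)) = 231/256 ≈ 0.90234.


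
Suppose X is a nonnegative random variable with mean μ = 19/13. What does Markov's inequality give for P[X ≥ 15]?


μ = E[X] = 19/13, a = 15.
Markov: P[X ≥ 15] ≤ μ/a = (19/13)/15 = 19/195.
Numerically: ≈ 0.097436.
(Since a = 15 > μ = 1.461538, the bound 19/195 is < 1 and informative.)

P[X ≥ 15] ≤ 19/195 ≈ 0.097436.


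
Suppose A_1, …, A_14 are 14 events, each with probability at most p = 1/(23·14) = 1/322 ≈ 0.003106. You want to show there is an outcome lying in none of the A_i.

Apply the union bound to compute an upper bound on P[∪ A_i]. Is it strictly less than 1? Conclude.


Union bound: P[∪_{i=1}^{14} A_i] ≤ Σ_i P[A_i] ≤ 14·p = 14·(1/322) = 1/23.
Numerically: 1/23 ≈ 0.043478.
Is 1/23 < 1? YES.
Since P[∪ A_i] ≤ 1/23 < 1, the complement has P[∩ A_i^c] ≥ 1 − 1/23 = 22/23 > 0, so some outcome avoids every A_i.

14·p = 1/23 ≈ 0.043478; existence CERTIFIED by the union bound.


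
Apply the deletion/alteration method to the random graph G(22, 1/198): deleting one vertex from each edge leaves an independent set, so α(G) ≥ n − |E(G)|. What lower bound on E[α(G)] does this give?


E[|E(G)|] = C(22, 2)·p = 231 · (1/198) = 7/6.
E[α(G)] ≥ n − E[|E(G)|] = 22 − 7/6 = 125/6.
Numerically: ≈ 20.83333.
(This is only a lower bound; the true E[α(G)] may be larger.)

E[α(G)] ≥ 125/6 ≈ 20.83333.


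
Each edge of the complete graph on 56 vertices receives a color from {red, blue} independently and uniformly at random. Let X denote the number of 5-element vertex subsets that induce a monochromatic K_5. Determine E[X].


Let X = Σ_S X_S over the C(56, 5) = 3819816 subsets S of size 5, where X_S = 1 if the K_5 on S is monochromatic.
For a fixed S, the K_5 on S has C(5, 2) = 10 edges. P[all 10 edges red] = (1/2)^10, and likewise for blue, so P[monochromatic] = 2·(1/2)^10 = 2^{1 − 10} = 1/512.
By linearity of expectation: E[X] = C(56, 5) · 2^{1 − 10} = 3819816 · 1/512 = 477477/64.
Numerically: E[X] ≈ 7460.578125.

E[X] = C(56,5)·2^(1−C(5,2)) = 477477/64 ≈ 7460.578125.


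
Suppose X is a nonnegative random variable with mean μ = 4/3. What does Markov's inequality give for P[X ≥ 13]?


μ = E[X] = 4/3, a = 13.
Markov: P[X ≥ 13] ≤ μ/a = (4/3)/13 = 4/39.
Numerically: ≈ 0.1026.
(Since a = 13 > μ = 1.3333, the bound 4/39 is < 1 and informative.)

P[X ≥ 13] ≤ 4/39 ≈ 0.1026.


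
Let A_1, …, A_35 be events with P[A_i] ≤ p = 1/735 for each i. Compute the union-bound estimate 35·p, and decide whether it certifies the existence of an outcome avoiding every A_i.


Union bound: P[∪_{i=1}^{35} A_i] ≤ Σ_i P[A_i] ≤ 35·p = 35·(1/735) = 1/21.
Numerically: 1/21 ≈ 0.047619.
Is 1/21 < 1? YES.
Since P[∪ A_i] ≤ 1/21 < 1, the complement has P[∩ A_i^c] ≥ 1 − 1/21 = 20/21 > 0, so some outcome avoids every A_i.

35·p = 1/21 ≈ 0.047619; existence CERTIFIED by the union bound.


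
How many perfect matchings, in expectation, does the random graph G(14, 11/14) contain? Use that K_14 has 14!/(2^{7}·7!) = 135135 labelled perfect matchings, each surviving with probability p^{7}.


K_14 has 14!/(2^{7}·7!) = 135135 labelled perfect matchings.
For each such perfect matching H, let X_H = 1 if all 7 edges of H are present in G. Then P[X_H = 1] = p^{7} = (11/14)^{7} = 19487171/105413504.
By linearity: E[X] = Σ_H E[X_H] = 135135 · p^{7} = 135135 · 19487171/105413504 = 376199836155/15059072.
Numerically: E[X] ≈ 24982.

E[X] = 135135 · (11/14)^{7} = 376199836155/15059072 ≈ 24982.


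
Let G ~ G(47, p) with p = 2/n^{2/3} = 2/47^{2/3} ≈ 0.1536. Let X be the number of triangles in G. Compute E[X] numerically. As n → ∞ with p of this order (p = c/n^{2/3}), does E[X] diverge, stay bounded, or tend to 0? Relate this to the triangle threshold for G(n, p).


Number of potential triangles: C(47, 3) = 16215.
Each occurs with probability p³ ≈ (0.1536)³ ≈ 3.621548e-03.
By linearity: E[X] = C(47, 3)·p³ ≈ 16215 · 3.621548e-03 ≈ 58.7234.
Since α = 2/3 < 1, p = c/n^{2/3} ≫ 1/n is above the triangle threshold p ~ 1/n. Asymptotically E[X] ~ (c³/6)·n^{3(1−α)} = (2³/6)·n^{1} → ∞; triangles are abundant w.h.p.

E[X] ≈ 58.7234; in regime p = Θ(1/n^{2/3}) E[X] diverges (above the triangle threshold p ~ 1/n).


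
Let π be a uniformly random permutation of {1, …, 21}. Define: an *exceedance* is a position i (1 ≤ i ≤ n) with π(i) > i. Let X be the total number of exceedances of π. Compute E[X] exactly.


Write X = Σ_{i=1}^{21} X_i, where X_i = 1_{π(i) > i}.
For each fixed i, π(i) is uniform over {1, …, 21} (marginal of a uniform permutation), so P[π(i) > i] = (n − i)/n. Summing: Σ_{i=1}^{21} (n − i)/n = (0 + 1 + … + 20)/21 = 21(21 − 1)/(2·21) = (21 − 1)/2.
Hence E[X] = Σ_{i=1}^{21} (21 − i)/21 = 10 ≈ 10.000.

E[X] = 10 = 10.000.


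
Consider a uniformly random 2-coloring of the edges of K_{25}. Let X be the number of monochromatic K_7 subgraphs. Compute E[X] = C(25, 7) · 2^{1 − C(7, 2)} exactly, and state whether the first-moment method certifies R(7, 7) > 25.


E[X] = C(25, 7) · 2^{1 − 21} = 480700 · 2^{−20} = 480700/1048576.
As a reduced fraction: E[X] = 120175/262144 ≈ 0.458.
Is E[X] < 1? YES.
Since E[X] < 1, there exists a 2-coloring of K_{25} with no monochromatic K_7; hence R(7, 7) > 25.

E[X] = 120175/262144 ≈ 0.458; E[X] < 1, so R(7, 7) > 25.


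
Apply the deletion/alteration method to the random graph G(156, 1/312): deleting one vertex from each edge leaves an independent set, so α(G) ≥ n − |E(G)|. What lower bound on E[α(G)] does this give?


E[|E(G)|] = C(156, 2)·p = 12090 · (1/312) = 155/4.
E[α(G)] ≥ n − E[|E(G)|] = 156 − 155/4 = 469/4.
Numerically: ≈ 117.250.
(This is only a lower bound; the true E[α(G)] may be larger.)

E[α(G)] ≥ 469/4 ≈ 117.250.


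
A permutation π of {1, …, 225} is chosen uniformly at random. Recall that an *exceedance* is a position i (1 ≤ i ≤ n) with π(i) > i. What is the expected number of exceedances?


Write X = Σ_{i=1}^{225} X_i, where X_i = 1_{π(i) > i}.
For each fixed i, π(i) is uniform over {1, …, 225} (marginal of a uniform permutation), so P[π(i) > i] = (n − i)/n. Summing: Σ_{i=1}^{225} (n − i)/n = (0 + 1 + … + 224)/225 = 225(225 − 1)/(2·225) = (225 − 1)/2.
Hence E[X] = Σ_{i=1}^{225} (225 − i)/225 = 112 ≈ 112.0000.

E[X] = 112 = 112.0000.


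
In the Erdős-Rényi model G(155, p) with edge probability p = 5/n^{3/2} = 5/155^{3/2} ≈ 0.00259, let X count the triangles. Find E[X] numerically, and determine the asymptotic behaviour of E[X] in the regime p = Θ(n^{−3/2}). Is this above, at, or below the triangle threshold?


Number of potential triangles: C(155, 3) = 608685.
Each occurs with probability p³ ≈ (0.00259)³ ≈ 1.73947e-08.
By linearity: E[X] = C(155, 3)·p³ ≈ 608685 · 1.73947e-08 ≈ 0.011.
Since α = 3/2 > 1, p = c/n^{3/2} = o(1/n) is below the triangle threshold p ~ 1/n. Asymptotically E[X] ~ (c³/6)·n^{3(1−α)} = (5³/6)·n^{-1.5} → 0, so by Markov's inequality G has no triangles w.h.p.

E[X] ≈ 0.011; in regime p = Θ(1/n^{3/2}) E[X] tends to 0 (below the triangle threshold p ~ 1/n).


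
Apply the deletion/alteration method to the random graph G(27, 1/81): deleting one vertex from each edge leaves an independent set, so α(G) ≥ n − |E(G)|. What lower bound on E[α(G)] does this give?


E[|E(G)|] = C(27, 2)·p = 351 · (1/81) = 13/3.
E[α(G)] ≥ n − E[|E(G)|] = 27 − 13/3 = 68/3.
Numerically: ≈ 22.666667.
(This is only a lower bound; the true E[α(G)] may be larger.)

E[α(G)] ≥ 68/3 ≈ 22.666667.


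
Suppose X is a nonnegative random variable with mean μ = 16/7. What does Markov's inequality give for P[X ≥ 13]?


μ = E[X] = 16/7, a = 13.
Markov: P[X ≥ 13] ≤ μ/a = (16/7)/13 = 16/91.
Numerically: ≈ 0.176.
(Since a = 13 > μ = 2.286, the bound 16/91 is < 1 and informative.)

P[X ≥ 13] ≤ 16/91 ≈ 0.176.


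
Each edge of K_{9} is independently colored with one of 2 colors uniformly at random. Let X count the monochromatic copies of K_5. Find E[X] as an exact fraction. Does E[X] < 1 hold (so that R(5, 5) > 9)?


E[X] = C(9, 5) · 2^{1 − 10} = 126 · 2^{−9} = 126/512.
As a reduced fraction: E[X] = 63/256 ≈ 0.246.
Is E[X] < 1? YES.
Since E[X] < 1, there exists a 2-coloring of K_{9} with no monochromatic K_5; hence R(5, 5) > 9.

E[X] = 63/256 ≈ 0.246; E[X] < 1, so R(5, 5) > 9.


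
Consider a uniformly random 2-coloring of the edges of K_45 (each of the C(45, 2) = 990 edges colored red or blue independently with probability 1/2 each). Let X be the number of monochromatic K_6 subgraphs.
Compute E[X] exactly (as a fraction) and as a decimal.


Let X = Σ_S X_S over the C(45, 6) = 8145060 subsets S of size 6, where X_S = 1 if the K_6 on S is monochromatic.
For a fixed S, the K_6 on S has C(6, 2) = 15 edges. P[all 15 edges red] = (1/2)^15, and likewise for blue, so P[monochromatic] = 2·(1/2)^15 = 2^{1 − 15} = 1/16384.
By linearity of expectation: E[X] = C(45, 6) · 2^{1 − 15} = 8145060 · 1/16384 = 2036265/4096.
Numerically: E[X] ≈ 497.135.

E[X] = C(45,6)·2^(1−C(6,2)) = 2036265/4096 ≈ 497.135.


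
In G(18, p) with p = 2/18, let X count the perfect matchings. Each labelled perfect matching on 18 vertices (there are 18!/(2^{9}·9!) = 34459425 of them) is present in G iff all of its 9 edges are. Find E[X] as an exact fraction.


K_18 has 18!/(2^{9}·9!) = 34459425 labelled perfect matchings.
For each such perfect matching H, let X_H = 1 if all 9 edges of H are present in G. Then P[X_H = 1] = p^{9} = (1/9)^{9} = 1/387420489.
Summing the indicators: E[X] = Σ_H E[X_H] = 34459425 · p^{9} = 34459425 · 1/387420489 = 425425/4782969.
Numerically: E[X] ≈ 0.088946.

E[X] = 34459425 · (1/9)^{9} = 425425/4782969 ≈ 0.088946.


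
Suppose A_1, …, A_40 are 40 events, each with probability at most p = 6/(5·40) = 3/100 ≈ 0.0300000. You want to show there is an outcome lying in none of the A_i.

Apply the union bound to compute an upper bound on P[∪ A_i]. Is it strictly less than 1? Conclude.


Union bound: P[∪_{i=1}^{40} A_i] ≤ Σ_i P[A_i] ≤ 40·p = 40·(3/100) = 6/5.
Numerically: 6/5 ≈ 1.2000000.
Is 6/5 < 1? NO.
Since the bound 6/5 is ≥ 1, the union bound is uninformative here; it does NOT by itself certify existence.

40·p = 6/5 ≈ 1.2000000; existence NOT certified by the union bound.


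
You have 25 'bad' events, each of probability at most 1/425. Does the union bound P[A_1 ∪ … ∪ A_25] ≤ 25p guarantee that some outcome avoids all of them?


Union bound: P[∪_{i=1}^{25} A_i] ≤ Σ_i P[A_i] ≤ 25·p = 25·(1/425) = 1/17.
Numerically: 1/17 ≈ 0.058824.
Is 1/17 < 1? YES.
Since P[∪ A_i] ≤ 1/17 < 1, the complement has P[∩ A_i^c] ≥ 1 − 1/17 = 16/17 > 0, so some outcome avoids every A_i.

25·p = 1/17 ≈ 0.058824; existence CERTIFIED by the union bound.


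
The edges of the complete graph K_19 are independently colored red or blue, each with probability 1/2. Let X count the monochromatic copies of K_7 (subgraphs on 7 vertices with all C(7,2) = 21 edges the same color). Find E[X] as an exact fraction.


Let X = Σ_S X_S over the C(19, 7) = 50388 subsets S of size 7, where X_S = 1 if the K_7 on S is monochromatic.
For a fixed S, the K_7 on S has C(7, 2) = 21 edges. P[all 21 edges red] = (1/2)^21, and likewise for blue, so P[monochromatic] = 2·(1/2)^21 = 2^{1 − 21} = 1/1048576.
By linearity of expectation: E[X] = C(19, 7) · 2^{1 − 21} = 50388 · 1/1048576 = 12597/262144.
Numerically: E[X] ≈ 0.0481.

E[X] = C(19,7)·2^(1−C(7,2)) = 12597/262144 ≈ 0.0481.


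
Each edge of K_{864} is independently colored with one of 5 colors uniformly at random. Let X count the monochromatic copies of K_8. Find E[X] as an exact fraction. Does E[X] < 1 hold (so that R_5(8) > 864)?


E[X] = C(864, 8) · 5^{1 − 28} = 7455455062926006708 · 5^{−27} = 7455455062926006708/7450580596923828125.
As a reduced fraction: E[X] = 7455455062926006708/7450580596923828125 ≈ 1.00065.
Is E[X] < 1? NO.
Since E[X] ≥ 1, the first-moment bound is inconclusive at n = 864; it does NOT by itself certify R_5(8) > 864.

E[X] = 7455455062926006708/7450580596923828125 ≈ 1.00065; E[X] ≥ 1; first-moment method inconclusive here.


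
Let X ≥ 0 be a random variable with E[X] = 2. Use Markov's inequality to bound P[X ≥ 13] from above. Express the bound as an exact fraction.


μ = E[X] = 2, a = 13.
Markov: P[X ≥ 13] ≤ μ/a = (2)/13 = 2/13.
Numerically: ≈ 0.154.
(Since a = 13 > μ = 2.000, the bound 2/13 is < 1 and informative.)

P[X ≥ 13] ≤ 2/13 ≈ 0.154.


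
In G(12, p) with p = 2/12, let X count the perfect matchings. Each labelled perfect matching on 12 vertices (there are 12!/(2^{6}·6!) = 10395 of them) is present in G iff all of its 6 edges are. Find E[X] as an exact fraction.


K_12 has 12!/(2^{6}·6!) = 10395 labelled perfect matchings.
For each such perfect matching H, let X_H = 1 if all 6 edges of H are present in G. Then P[X_H = 1] = p^{6} = (1/6)^{6} = 1/46656.
Summing the indicators: E[X] = Σ_H E[X_H] = 10395 · p^{6} = 10395 · 1/46656 = 385/1728.
Numerically: E[X] ≈ 0.2228.

E[X] = 10395 · (1/6)^{6} = 385/1728 ≈ 0.2228.


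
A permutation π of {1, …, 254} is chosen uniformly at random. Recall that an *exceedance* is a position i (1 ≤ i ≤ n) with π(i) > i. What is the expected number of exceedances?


Write X = Σ_{i=1}^{254} X_i, where X_i = 1_{π(i) > i}.
For each fixed i, π(i) is uniform over {1, …, 254} (marginal of a uniform permutation), so P[π(i) > i] = (n − i)/n. Summing: Σ_{i=1}^{254} (n − i)/n = (0 + 1 + … + 253)/254 = 254(254 − 1)/(2·254) = (254 − 1)/2.
Hence E[X] = Σ_{i=1}^{254} (254 − i)/254 = 253/2 ≈ 126.5000.

E[X] = 253/2 = 126.5000.


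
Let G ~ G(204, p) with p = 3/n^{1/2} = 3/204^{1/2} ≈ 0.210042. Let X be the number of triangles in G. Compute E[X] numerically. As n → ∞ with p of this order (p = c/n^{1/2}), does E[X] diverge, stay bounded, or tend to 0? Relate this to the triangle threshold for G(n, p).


Number of potential triangles: C(204, 3) = 1394204.
Each occurs with probability p³ ≈ (0.210042)³ ≈ 9.26655938e-03.
By linearity: E[X] = C(204, 3)·p³ ≈ 1394204 · 9.26655938e-03 ≈ 12919.474153.
Since α = 1/2 < 1, p = c/n^{1/2} ≫ 1/n is above the triangle threshold p ~ 1/n. Asymptotically E[X] ~ (c³/6)·n^{3(1−α)} = (3³/6)·n^{1.5} → ∞; triangles are abundant w.h.p.

E[X] ≈ 12919.474153; in regime p = Θ(1/n^{1/2}) E[X] diverges (above the triangle threshold p ~ 1/n).


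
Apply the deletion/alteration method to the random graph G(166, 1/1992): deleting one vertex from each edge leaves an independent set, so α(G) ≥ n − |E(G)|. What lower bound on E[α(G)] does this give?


E[|E(G)|] = C(166, 2)·p = 13695 · (1/1992) = 55/8.
E[α(G)] ≥ n − E[|E(G)|] = 166 − 55/8 = 1273/8.
Numerically: ≈ 159.125.
(This is only a lower bound; the true E[α(G)] may be larger.)

E[α(G)] ≥ 1273/8 ≈ 159.125.


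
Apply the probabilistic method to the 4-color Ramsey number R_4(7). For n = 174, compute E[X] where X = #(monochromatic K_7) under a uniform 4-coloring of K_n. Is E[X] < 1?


E[X] = C(174, 7) · 4^{1 − 21} = 847879782984 · 4^{−20} = 847879782984/1099511627776.
As a reduced fraction: E[X] = 105984972873/137438953472 ≈ 0.771142.
Is E[X] < 1? YES.
Since E[X] < 1, there exists a 4-coloring of K_{174} with no monochromatic K_7; hence R_4(7) > 174.

E[X] = 105984972873/137438953472 ≈ 0.771142; E[X] < 1, so R_4(7) > 174.


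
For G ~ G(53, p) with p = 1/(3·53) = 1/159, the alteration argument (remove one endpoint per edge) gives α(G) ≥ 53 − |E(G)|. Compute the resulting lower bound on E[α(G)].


E[|E(G)|] = C(53, 2)·p = 1378 · (1/159) = 26/3.
E[α(G)] ≥ n − E[|E(G)|] = 53 − 26/3 = 133/3.
Numerically: ≈ 44.333.
(This is only a lower bound; the true E[α(G)] may be larger.)

E[α(G)] ≥ 133/3 ≈ 44.333.


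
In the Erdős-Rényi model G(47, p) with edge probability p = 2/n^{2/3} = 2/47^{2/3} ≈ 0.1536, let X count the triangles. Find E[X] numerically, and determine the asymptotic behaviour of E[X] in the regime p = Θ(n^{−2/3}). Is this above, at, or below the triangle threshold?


Number of potential triangles: C(47, 3) = 16215.
Each occurs with probability p³ ≈ (0.1536)³ ≈ 3.621548e-03.
By linearity: E[X] = C(47, 3)·p³ ≈ 16215 · 3.621548e-03 ≈ 58.7234.
Since α = 2/3 < 1, p = c/n^{2/3} ≫ 1/n is above the triangle threshold p ~ 1/n. Asymptotically E[X] ~ (c³/6)·n^{3(1−α)} = (2³/6)·n^{1} → ∞; triangles are abundant w.h.p.

E[X] ≈ 58.7234; in regime p = Θ(1/n^{2/3}) E[X] diverges (above the triangle threshold p ~ 1/n).


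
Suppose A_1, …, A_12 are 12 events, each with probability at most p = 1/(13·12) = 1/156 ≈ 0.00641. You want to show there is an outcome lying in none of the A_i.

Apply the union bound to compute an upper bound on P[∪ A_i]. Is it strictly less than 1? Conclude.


Union bound: P[∪_{i=1}^{12} A_i] ≤ Σ_i P[A_i] ≤ 12·p = 12·(1/156) = 1/13.
Numerically: 1/13 ≈ 0.07692.
Is 1/13 < 1? YES.
Since P[∪ A_i] ≤ 1/13 < 1, the complement has P[∩ A_i^c] ≥ 1 − 1/13 = 12/13 > 0, so some outcome avoids every A_i.

12·p = 1/13 ≈ 0.07692; existence CERTIFIED by the union bound.


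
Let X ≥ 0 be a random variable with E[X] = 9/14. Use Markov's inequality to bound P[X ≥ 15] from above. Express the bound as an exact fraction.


μ = E[X] = 9/14, a = 15.
Markov: P[X ≥ 15] ≤ μ/a = (9/14)/15 = 3/70.
Numerically: ≈ 0.0429.
(Since a = 15 > μ = 0.6429, the bound 3/70 is < 1 and informative.)

P[X ≥ 15] ≤ 3/70 ≈ 0.0429.


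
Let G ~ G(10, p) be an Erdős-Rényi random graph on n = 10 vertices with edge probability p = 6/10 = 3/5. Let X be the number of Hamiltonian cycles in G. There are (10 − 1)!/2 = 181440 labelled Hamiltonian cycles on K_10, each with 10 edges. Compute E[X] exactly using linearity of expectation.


K_10 has (10 − 1)!/2 = 181440 labelled Hamiltonian cycles.
For each such Hamiltonian cycle H, let X_H = 1 if all 10 edges of H are present in G. Then P[X_H = 1] = p^{10} = (3/5)^{10} = 59049/9765625.
By linearity: E[X] = Σ_H E[X_H] = 181440 · p^{10} = 181440 · 59049/9765625 = 2142770112/1953125.
Numerically: E[X] ≈ 1097.1.

E[X] = 181440 · (3/5)^{10} = 2142770112/1953125 ≈ 1097.1.


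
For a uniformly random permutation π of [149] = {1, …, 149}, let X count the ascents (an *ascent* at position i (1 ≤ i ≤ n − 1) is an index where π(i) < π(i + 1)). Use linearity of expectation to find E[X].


Write X = Σ X_I over i = 1, …, 148, with X_I the indicator of one ascent.
There are 148 indicators.
For each fixed i, the pair (π(i), π(i+1)) is a uniformly random ordered pair of distinct values from {1, …, 149}; by symmetry P[π(i) < π(i+1)] = 1/2.
By linearity: E[X] = 148 · (1/2) = (149 − 1) · (1/2) = 74 ≈ 74.000.

E[X] = 74 = 74.000.


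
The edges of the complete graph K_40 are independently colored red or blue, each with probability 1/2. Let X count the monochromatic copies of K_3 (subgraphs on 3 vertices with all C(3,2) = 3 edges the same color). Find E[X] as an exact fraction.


Let X = Σ_S X_S over the C(40, 3) = 9880 subsets S of size 3, where X_S = 1 if the K_3 on S is monochromatic.
For a fixed S, the K_3 on S has C(3, 2) = 3 edges. P[all 3 edges red] = (1/2)^3, and likewise for blue, so P[monochromatic] = 2·(1/2)^3 = 2^{1 − 3} = 1/4.
By linearity: E[X] = C(40, 3) · 2^{1 − 3} = 9880 · 1/4 = 2470.
Numerically: E[X] ≈ 2470.000000.

E[X] = C(40,3)·2^(1−C(3,2)) = 2470 ≈ 2470.000000.


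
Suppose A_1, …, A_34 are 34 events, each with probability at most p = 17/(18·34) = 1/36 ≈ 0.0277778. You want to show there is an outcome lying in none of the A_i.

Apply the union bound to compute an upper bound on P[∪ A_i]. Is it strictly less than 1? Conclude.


Union bound: P[∪_{i=1}^{34} A_i] ≤ Σ_i P[A_i] ≤ 34·p = 34·(1/36) = 17/18.
Numerically: 17/18 ≈ 0.9444444.
Is 17/18 < 1? YES.
Since P[∪ A_i] ≤ 17/18 < 1, the complement has P[∩ A_i^c] ≥ 1 − 17/18 = 1/18 > 0, so some outcome avoids every A_i.

34·p = 17/18 ≈ 0.9444444; existence CERTIFIED by the union bound.


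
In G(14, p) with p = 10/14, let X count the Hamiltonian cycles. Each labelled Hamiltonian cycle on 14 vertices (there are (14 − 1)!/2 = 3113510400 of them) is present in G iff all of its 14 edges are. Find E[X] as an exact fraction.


K_14 has (14 − 1)!/2 = 3113510400 labelled Hamiltonian cycles.
For each such Hamiltonian cycle H, let X_H = 1 if all 14 edges of H are present in G. Then P[X_H = 1] = p^{14} = (5/7)^{14} = 6103515625/678223072849.
By linearity: E[X] = Σ_H E[X_H] = 3113510400 · p^{14} = 3113510400 · 6103515625/678223072849 = 2714765625000000000/96889010407.
Numerically: E[X] ≈ 2.8019e+07.

E[X] = 3113510400 · (5/7)^{14} = 2714765625000000000/96889010407 ≈ 2.8019e+07.


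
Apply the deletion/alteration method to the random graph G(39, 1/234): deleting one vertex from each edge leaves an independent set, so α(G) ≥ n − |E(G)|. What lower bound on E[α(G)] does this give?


E[|E(G)|] = C(39, 2)·p = 741 · (1/234) = 19/6.
E[α(G)] ≥ n − E[|E(G)|] = 39 − 19/6 = 215/6.
Numerically: ≈ 35.833.
(This is only a lower bound; the true E[α(G)] may be larger.)

E[α(G)] ≥ 215/6 ≈ 35.833.


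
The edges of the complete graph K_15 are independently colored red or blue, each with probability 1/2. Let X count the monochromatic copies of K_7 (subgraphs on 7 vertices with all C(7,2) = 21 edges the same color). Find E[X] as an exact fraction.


Let X = Σ_S X_S over the C(15, 7) = 6435 subsets S of size 7, where X_S = 1 if the K_7 on S is monochromatic.
For a fixed S, the K_7 on S has C(7, 2) = 21 edges. P[all 21 edges red] = (1/2)^21, and likewise for blue, so P[monochromatic] = 2·(1/2)^21 = 2^{1 − 21} = 1/1048576.
By linearity: E[X] = C(15, 7) · 2^{1 − 21} = 6435 · 1/1048576 = 6435/1048576.
Numerically: E[X] ≈ 0.00614.

E[X] = C(15,7)·2^(1−C(7,2)) = 6435/1048576 ≈ 0.00614.


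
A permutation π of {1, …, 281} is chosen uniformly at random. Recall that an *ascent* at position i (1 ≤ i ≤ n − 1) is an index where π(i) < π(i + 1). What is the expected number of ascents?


Write X = Σ X_I over i = 1, …, 280, with X_I the indicator of one ascent.
There are 280 indicators.
For each fixed i, the pair (π(i), π(i+1)) is a uniformly random ordered pair of distinct values from {1, …, 281}; by symmetry P[π(i) < π(i+1)] = 1/2.
By linearity: E[X] = 280 · (1/2) = (281 − 1) · (1/2) = 140 ≈ 140.0000.

E[X] = 140 = 140.0000.


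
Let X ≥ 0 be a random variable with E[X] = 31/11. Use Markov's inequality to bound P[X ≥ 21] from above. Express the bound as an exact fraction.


μ = E[X] = 31/11, a = 21.
Markov: P[X ≥ 21] ≤ μ/a = (31/11)/21 = 31/231.
Numerically: ≈ 0.13420.
(Since a = 21 > μ = 2.81818, the bound 31/231 is < 1 and informative.)

P[X ≥ 21] ≤ 31/231 ≈ 0.13420.


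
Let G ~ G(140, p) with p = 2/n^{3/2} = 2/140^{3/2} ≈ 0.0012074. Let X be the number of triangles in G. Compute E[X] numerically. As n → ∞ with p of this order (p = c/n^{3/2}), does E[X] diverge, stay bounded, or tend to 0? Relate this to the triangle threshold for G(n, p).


Number of potential triangles: C(140, 3) = 447580.
Each occurs with probability p³ ≈ (0.0012074)³ ≈ 1.7600047e-09.
By linearity: E[X] = C(140, 3)·p³ ≈ 447580 · 1.7600047e-09 ≈ 0.00079.
Since α = 3/2 > 1, p = c/n^{3/2} = o(1/n) is below the triangle threshold p ~ 1/n. Asymptotically E[X] ~ (c³/6)·n^{3(1−α)} = (2³/6)·n^{-1.5} → 0, so by Markov's inequality G has no triangles w.h.p.

E[X] ≈ 0.00079; in regime p = Θ(1/n^{3/2}) E[X] tends to 0 (below the triangle threshold p ~ 1/n).


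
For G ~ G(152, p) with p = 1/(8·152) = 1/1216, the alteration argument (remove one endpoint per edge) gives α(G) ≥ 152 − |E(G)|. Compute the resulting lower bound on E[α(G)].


E[|E(G)|] = C(152, 2)·p = 11476 · (1/1216) = 151/16.
E[α(G)] ≥ n − E[|E(G)|] = 152 − 151/16 = 2281/16.
Numerically: ≈ 142.562.
(This is only a lower bound; the true E[α(G)] may be larger.)

E[α(G)] ≥ 2281/16 ≈ 142.562.


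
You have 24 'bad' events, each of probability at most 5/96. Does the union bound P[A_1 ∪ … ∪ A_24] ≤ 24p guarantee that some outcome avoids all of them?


Union bound: P[∪_{i=1}^{24} A_i] ≤ Σ_i P[A_i] ≤ 24·p = 24·(5/96) = 5/4.
Numerically: 5/4 ≈ 1.250.
Is 5/4 < 1? NO.
Since the bound 5/4 is ≥ 1, the union bound is uninformative here; it does NOT by itself certify existence.

24·p = 5/4 ≈ 1.250; existence NOT certified by the union bound.


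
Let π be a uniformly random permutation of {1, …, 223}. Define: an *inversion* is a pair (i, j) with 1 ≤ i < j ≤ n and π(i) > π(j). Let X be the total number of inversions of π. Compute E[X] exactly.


Write X = Σ X_I over the C(223, 2) = 24753 pairs i < j, with X_I the indicator of one inversion.
There are 24753 indicators.
For each fixed pair i < j, the values π(i) and π(j) are two distinct elements of {1, …, 223} in uniformly random order; by symmetry P[π(i) > π(j)] = 1/2.
By linearity: E[X] = 24753 · (1/2) = C(223, 2) · (1/2) = 24753/2 = 24753/2 ≈ 12376.500000.

E[X] = 24753/2 = 12376.500000.


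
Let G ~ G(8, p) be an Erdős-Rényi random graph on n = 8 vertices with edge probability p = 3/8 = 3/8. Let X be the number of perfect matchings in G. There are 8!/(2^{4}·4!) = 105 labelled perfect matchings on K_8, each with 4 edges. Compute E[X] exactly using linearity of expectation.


K_8 has 8!/(2^{4}·4!) = 105 labelled perfect matchings.
For each such perfect matching H, let X_H = 1 if all 4 edges of H are present in G. Then P[X_H = 1] = p^{4} = (3/8)^{4} = 81/4096.
Summing the indicators: E[X] = Σ_H E[X_H] = 105 · p^{4} = 105 · 81/4096 = 8505/4096.
Numerically: E[X] ≈ 2.0764.

E[X] = 105 · (3/8)^{4} = 8505/4096 ≈ 2.0764.


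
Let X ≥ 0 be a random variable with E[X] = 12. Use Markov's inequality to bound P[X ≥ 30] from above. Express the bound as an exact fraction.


μ = E[X] = 12, a = 30.
Markov: P[X ≥ 30] ≤ μ/a = (12)/30 = 2/5.
Numerically: ≈ 0.4000.
(Since a = 30 > μ = 12.0000, the bound 2/5 is < 1 and informative.)

P[X ≥ 30] ≤ 2/5 ≈ 0.4000.


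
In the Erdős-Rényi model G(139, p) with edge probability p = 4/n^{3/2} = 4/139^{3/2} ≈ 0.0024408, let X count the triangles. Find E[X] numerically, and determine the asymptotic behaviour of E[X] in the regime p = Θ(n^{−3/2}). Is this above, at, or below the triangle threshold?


Number of potential triangles: C(139, 3) = 437989.
Each occurs with probability p³ ≈ (0.0024408)³ ≈ 1.4541639e-08.
By linearity: E[X] = C(139, 3)·p³ ≈ 437989 · 1.4541639e-08 ≈ 0.00637.
Since α = 3/2 > 1, p = c/n^{3/2} = o(1/n) is below the triangle threshold p ~ 1/n. Asymptotically E[X] ~ (c³/6)·n^{3(1−α)} = (4³/6)·n^{-1.5} → 0, so by Markov's inequality G has no triangles w.h.p.

E[X] ≈ 0.00637; in regime p = Θ(1/n^{3/2}) E[X] tends to 0 (below the triangle threshold p ~ 1/n).


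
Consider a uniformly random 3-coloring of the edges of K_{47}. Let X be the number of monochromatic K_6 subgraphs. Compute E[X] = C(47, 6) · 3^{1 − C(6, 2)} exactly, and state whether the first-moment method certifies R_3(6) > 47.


E[X] = C(47, 6) · 3^{1 − 15} = 10737573 · 3^{−14} = 10737573/4782969.
As a reduced fraction: E[X] = 3579191/1594323 ≈ 2.244960.
Is E[X] < 1? NO.
Since E[X] ≥ 1, the first-moment bound is inconclusive at n = 47; it does NOT by itself certify R_3(6) > 47.

E[X] = 3579191/1594323 ≈ 2.244960; E[X] ≥ 1; first-moment method inconclusive here.


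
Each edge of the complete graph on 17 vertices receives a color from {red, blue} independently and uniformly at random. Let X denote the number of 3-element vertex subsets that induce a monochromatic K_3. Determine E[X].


Let X = Σ_S X_S over the C(17, 3) = 680 subsets S of size 3, where X_S = 1 if the K_3 on S is monochromatic.
For a fixed S, the K_3 on S has C(3, 2) = 3 edges. P[all 3 edges red] = (1/2)^3, and likewise for blue, so P[monochromatic] = 2·(1/2)^3 = 2^{1 − 3} = 1/4.
By linearity of expectation: E[X] = C(17, 3) · 2^{1 − 3} = 680 · 1/4 = 170.
Numerically: E[X] ≈ 170.000000.

E[X] = C(17,3)·2^(1−C(3,2)) = 170 ≈ 170.000000.


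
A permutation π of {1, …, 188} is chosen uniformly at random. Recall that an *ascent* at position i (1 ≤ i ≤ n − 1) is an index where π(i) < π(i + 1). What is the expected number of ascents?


Write X = Σ X_I over i = 1, …, 187, with X_I the indicator of one ascent.
There are 187 indicators.
For each fixed i, the pair (π(i), π(i+1)) is a uniformly random ordered pair of distinct values from {1, …, 188}; by symmetry P[π(i) < π(i+1)] = 1/2.
By linearity: E[X] = 187 · (1/2) = (188 − 1) · (1/2) = 187/2 ≈ 93.50000.

E[X] = 187/2 = 93.50000.


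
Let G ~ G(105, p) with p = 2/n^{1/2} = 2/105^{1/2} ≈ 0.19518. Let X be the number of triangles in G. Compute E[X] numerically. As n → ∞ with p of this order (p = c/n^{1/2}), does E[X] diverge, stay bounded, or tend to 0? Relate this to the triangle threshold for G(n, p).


Number of potential triangles: C(105, 3) = 187460.
Each occurs with probability p³ ≈ (0.19518)³ ≈ 7.4354291e-03.
By linearity: E[X] = C(105, 3)·p³ ≈ 187460 · 7.4354291e-03 ≈ 1393.84554.
Since α = 1/2 < 1, p = c/n^{1/2} ≫ 1/n is above the triangle threshold p ~ 1/n. Asymptotically E[X] ~ (c³/6)·n^{3(1−α)} = (2³/6)·n^{1.5} → ∞; triangles are abundant w.h.p.

E[X] ≈ 1393.84554; in regime p = Θ(1/n^{1/2}) E[X] diverges (above the triangle threshold p ~ 1/n).


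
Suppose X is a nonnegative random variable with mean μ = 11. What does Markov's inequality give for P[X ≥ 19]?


μ = E[X] = 11, a = 19.
Markov: P[X ≥ 19] ≤ μ/a = (11)/19 = 11/19.
Numerically: ≈ 0.579.
(Since a = 19 > μ = 11.000, the bound 11/19 is < 1 and informative.)

P[X ≥ 19] ≤ 11/19 ≈ 0.579.


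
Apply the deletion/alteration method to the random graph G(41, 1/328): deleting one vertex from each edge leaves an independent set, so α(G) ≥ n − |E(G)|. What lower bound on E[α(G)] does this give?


E[|E(G)|] = C(41, 2)·p = 820 · (1/328) = 5/2.
E[α(G)] ≥ n − E[|E(G)|] = 41 − 5/2 = 77/2.
Numerically: ≈ 38.50000.
(This is only a lower bound; the true E[α(G)] may be larger.)

E[α(G)] ≥ 77/2 ≈ 38.50000.


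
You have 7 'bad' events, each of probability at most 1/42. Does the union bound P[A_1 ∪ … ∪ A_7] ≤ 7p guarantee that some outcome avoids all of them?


Union bound: P[∪_{i=1}^{7} A_i] ≤ Σ_i P[A_i] ≤ 7·p = 7·(1/42) = 1/6.
Numerically: 1/6 ≈ 0.1666667.
Is 1/6 < 1? YES.
Since P[∪ A_i] ≤ 1/6 < 1, the complement has P[∩ A_i^c] ≥ 1 − 1/6 = 5/6 > 0, so some outcome avoids every A_i.

7·p = 1/6 ≈ 0.1666667; existence CERTIFIED by the union bound.


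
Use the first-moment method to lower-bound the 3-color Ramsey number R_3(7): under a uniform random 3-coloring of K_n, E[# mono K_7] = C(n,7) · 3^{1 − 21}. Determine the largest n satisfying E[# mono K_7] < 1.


We need C(n, 7) · 3^{1 − 21} < 1, i.e. C(n, 7) < 3^{21 − 1} = 3486784401.
Check values of n near the boundary:
  n = 76: C(76, 7) = 2186189400; 2186189400 < 3486784401? YES
  n = 77: C(77, 7) = 2404808340; 2404808340 < 3486784401? YES
  n = 78: C(78, 7) = 2641902120; 2641902120 < 3486784401? YES
  n = 79: C(79, 7) = 2898753715; 2898753715 < 3486784401? YES
  n = 80: C(80, 7) = 3176716400; 3176716400 < 3486784401? YES
  n = 81: C(81, 7) = 3477216600; 3477216600 < 3486784401? YES
  n = 82: C(82, 7) = 3801756816; 3801756816 < 3486784401? NO
  n = 83: C(83, 7) = 4151918628; 4151918628 < 3486784401? NO
The largest n with C(n, 7) < 3486784401 is n = 81 (where E[X] = 42928600/43046721 ≈ 0.997256). Hence R_3(7) > 81, i.e. R_3(7) ≥ 82.

Largest n = 81; hence R_3(7) > 81.


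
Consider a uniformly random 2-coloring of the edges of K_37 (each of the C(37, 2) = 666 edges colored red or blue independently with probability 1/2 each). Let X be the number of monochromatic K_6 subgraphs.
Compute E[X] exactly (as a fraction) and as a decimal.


Let X = Σ_S X_S over the C(37, 6) = 2324784 subsets S of size 6, where X_S = 1 if the K_6 on S is monochromatic.
For a fixed S, the K_6 on S has C(6, 2) = 15 edges. P[all 15 edges red] = (1/2)^15, and likewise for blue, so P[monochromatic] = 2·(1/2)^15 = 2^{1 − 15} = 1/16384.
By linearity of expectation: E[X] = C(37, 6) · 2^{1 − 15} = 2324784 · 1/16384 = 145299/1024.
Numerically: E[X] ≈ 141.894.

E[X] = C(37,6)·2^(1−C(6,2)) = 145299/1024 ≈ 141.894.


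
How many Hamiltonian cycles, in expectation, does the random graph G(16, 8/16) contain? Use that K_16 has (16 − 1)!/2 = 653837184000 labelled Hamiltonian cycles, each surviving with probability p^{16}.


K_16 has (16 − 1)!/2 = 653837184000 labelled Hamiltonian cycles.
For each such Hamiltonian cycle H, let X_H = 1 if all 16 edges of H are present in G. Then P[X_H = 1] = p^{16} = (1/2)^{16} = 1/65536.
Summing the indicators: E[X] = Σ_H E[X_H] = 653837184000 · p^{16} = 653837184000 · 1/65536 = 638512875/64.
Numerically: E[X] ≈ 9.98e+06.

E[X] = 653837184000 · (1/2)^{16} = 638512875/64 ≈ 9.98e+06.


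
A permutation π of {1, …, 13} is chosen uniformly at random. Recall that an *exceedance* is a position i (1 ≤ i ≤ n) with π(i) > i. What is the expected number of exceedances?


Write X = Σ_{i=1}^{13} X_i, where X_i = 1_{π(i) > i}.
For each fixed i, π(i) is uniform over {1, …, 13} (marginal of a uniform permutation), so P[π(i) > i] = (n − i)/n. Summing: Σ_{i=1}^{13} (n − i)/n = (0 + 1 + … + 12)/13 = 13(13 − 1)/(2·13) = (13 − 1)/2.
Hence E[X] = Σ_{i=1}^{13} (13 − i)/13 = 6 ≈ 6.00000.

E[X] = 6 = 6.00000.


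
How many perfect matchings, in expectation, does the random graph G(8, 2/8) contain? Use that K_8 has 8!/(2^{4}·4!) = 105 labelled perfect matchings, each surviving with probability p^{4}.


K_8 has 8!/(2^{4}·4!) = 105 labelled perfect matchings.
For each such perfect matching H, let X_H = 1 if all 4 edges of H are present in G. Then P[X_H = 1] = p^{4} = (1/4)^{4} = 1/256.
By linearity of expectation: E[X] = Σ_H E[X_H] = 105 · p^{4} = 105 · 1/256 = 105/256.
Numerically: E[X] ≈ 0.41016.

E[X] = 105 · (1/4)^{4} = 105/256 ≈ 0.41016.


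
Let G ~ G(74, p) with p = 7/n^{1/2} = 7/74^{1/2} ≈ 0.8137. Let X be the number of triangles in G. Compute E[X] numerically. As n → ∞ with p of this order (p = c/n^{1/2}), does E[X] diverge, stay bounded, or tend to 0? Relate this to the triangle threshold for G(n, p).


Number of potential triangles: C(74, 3) = 64824.
Each occurs with probability p³ ≈ (0.8137)³ ≈ 5.388235e-01.
By linearity: E[X] = C(74, 3)·p³ ≈ 64824 · 5.388235e-01 ≈ 34928.6955.
Since α = 1/2 < 1, p = c/n^{1/2} ≫ 1/n is above the triangle threshold p ~ 1/n. Asymptotically E[X] ~ (c³/6)·n^{3(1−α)} = (7³/6)·n^{1.5} → ∞; triangles are abundant w.h.p.

E[X] ≈ 34928.6955; in regime p = Θ(1/n^{1/2}) E[X] diverges (above the triangle threshold p ~ 1/n).


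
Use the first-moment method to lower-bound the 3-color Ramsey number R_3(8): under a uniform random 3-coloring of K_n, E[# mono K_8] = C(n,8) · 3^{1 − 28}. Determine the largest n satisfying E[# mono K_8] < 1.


We need C(n, 8) · 3^{1 − 28} < 1, i.e. C(n, 8) < 3^{28 − 1} = 7625597484987.
Check values of n near the boundary:
  n = 151: C(151, 8) = 5551321138650; 5551321138650 < 7625597484987? YES
  n = 152: C(152, 8) = 5859727868575; 5859727868575 < 7625597484987? YES
  n = 153: C(153, 8) = 6183023199255; 6183023199255 < 7625597484987? YES
  n = 154: C(154, 8) = 6521818990995; 6521818990995 < 7625597484987? YES
  n = 155: C(155, 8) = 6876747915675; 6876747915675 < 7625597484987? YES
  n = 156: C(156, 8) = 7248464019225; 7248464019225 < 7625597484987? YES
  n = 157: C(157, 8) = 7637643295425; 7637643295425 < 7625597484987? NO
  n = 158: C(158, 8) = 8044984271181; 8044984271181 < 7625597484987? NO
  n = 159: C(159, 8) = 8471208603429; 8471208603429 < 7625597484987? NO
The largest n with C(n, 8) < 7625597484987 is n = 156 (where E[X] = 805384891025/847288609443 ≈ 0.9505). Hence R_3(8) > 156, i.e. R_3(8) ≥ 157.

Largest n = 156; hence R_3(8) > 156.


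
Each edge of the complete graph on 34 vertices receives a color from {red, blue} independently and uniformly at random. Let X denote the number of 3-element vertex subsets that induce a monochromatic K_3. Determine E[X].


Let X = Σ_S X_S over the C(34, 3) = 5984 subsets S of size 3, where X_S = 1 if the K_3 on S is monochromatic.
For a fixed S, the K_3 on S has C(3, 2) = 3 edges. P[all 3 edges red] = (1/2)^3, and likewise for blue, so P[monochromatic] = 2·(1/2)^3 = 2^{1 − 3} = 1/4.
By linearity: E[X] = C(34, 3) · 2^{1 − 3} = 5984 · 1/4 = 1496.
Numerically: E[X] ≈ 1496.00000.

E[X] = C(34,3)·2^(1−C(3,2)) = 1496 ≈ 1496.00000.


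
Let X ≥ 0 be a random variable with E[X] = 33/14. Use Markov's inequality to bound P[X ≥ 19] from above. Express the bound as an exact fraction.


μ = E[X] = 33/14, a = 19.
Markov: P[X ≥ 19] ≤ μ/a = (33/14)/19 = 33/266.
Numerically: ≈ 0.12406.
(Since a = 19 > μ = 2.35714, the bound 33/266 is < 1 and informative.)

P[X ≥ 19] ≤ 33/266 ≈ 0.12406.


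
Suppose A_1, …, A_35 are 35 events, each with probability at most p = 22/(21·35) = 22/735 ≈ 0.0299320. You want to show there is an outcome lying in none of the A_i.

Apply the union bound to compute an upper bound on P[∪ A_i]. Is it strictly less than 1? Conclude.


Union bound: P[∪_{i=1}^{35} A_i] ≤ Σ_i P[A_i] ≤ 35·p = 35·(22/735) = 22/21.
Numerically: 22/21 ≈ 1.0476190.
Is 22/21 < 1? NO.
Since the bound 22/21 is ≥ 1, the union bound is uninformative here; it does NOT by itself certify existence.

35·p = 22/21 ≈ 1.0476190; existence NOT certified by the union bound.


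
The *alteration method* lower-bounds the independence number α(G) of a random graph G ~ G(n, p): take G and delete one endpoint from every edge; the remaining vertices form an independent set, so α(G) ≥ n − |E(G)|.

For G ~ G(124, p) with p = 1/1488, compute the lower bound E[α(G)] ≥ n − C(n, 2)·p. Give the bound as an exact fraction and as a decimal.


E[|E(G)|] = C(124, 2)·p = 7626 · (1/1488) = 41/8.
E[α(G)] ≥ n − E[|E(G)|] = 124 − 41/8 = 951/8.
Numerically: ≈ 118.8750.
(This is only a lower bound; the true E[α(G)] may be larger.)

E[α(G)] ≥ 951/8 ≈ 118.8750.


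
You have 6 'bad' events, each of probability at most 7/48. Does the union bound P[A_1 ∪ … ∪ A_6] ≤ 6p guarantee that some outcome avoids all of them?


Union bound: P[∪_{i=1}^{6} A_i] ≤ Σ_i P[A_i] ≤ 6·p = 6·(7/48) = 7/8.
Numerically: 7/8 ≈ 0.8750.
Is 7/8 < 1? YES.
Since P[∪ A_i] ≤ 7/8 < 1, the complement has P[∩ A_i^c] ≥ 1 − 7/8 = 1/8 > 0, so some outcome avoids every A_i.

6·p = 7/8 ≈ 0.8750; existence CERTIFIED by the union bound.
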